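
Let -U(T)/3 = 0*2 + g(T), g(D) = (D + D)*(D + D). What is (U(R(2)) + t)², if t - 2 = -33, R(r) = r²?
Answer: 49729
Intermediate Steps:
t = -31 (t = 2 - 33 = -31)
g(D) = 4*D² (g(D) = (2*D)*(2*D) = 4*D²)
U(T) = -12*T² (U(T) = -3*(0*2 + 4*T²) = -3*(0 + 4*T²) = -12*T²)
(U(R(2)) + t)² = (-12*(2²)² - 31)² = (-12*4² - 31)² = (-12*16 - 31)² = (-192 - 31)² = (-223)² = 49729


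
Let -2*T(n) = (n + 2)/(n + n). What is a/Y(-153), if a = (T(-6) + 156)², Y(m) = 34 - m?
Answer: 4675/36 ≈ 129.86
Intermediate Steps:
T(n) = -(2 + n)/(4*n) (T(n) = -(n + 2)/(2*(n + n)) = -(2 + n)/(2*(2*n)) = -(2 + n)*1/(2*n)/2 = -(2 + n)/(4*n))
a = 874225/36 (a = ((¼)*(-2 - 1*(-6))/(-6) + 156)² = ((¼)*(-⅙)*(-2 + 6) + 156)² = ((¼)*(-⅙)*4 + 156)² = (-⅙ + 156)² = (935/6)² = 874225/36 ≈ 24284.)
a/Y(-153) = 874225/(36*(34 - 1*(-153))) = 874225/(36*(34 + 153)) = (874225/36)/187 = (874225/36)*(1/187) = 4675/36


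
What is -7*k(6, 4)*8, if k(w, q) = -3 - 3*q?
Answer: 840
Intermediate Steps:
-7*k(6, 4)*8 = -7*(-3 - 3*4)*8 = -7*(-3 - 12)*8 = -7*(-15)*8 = 105*8 = 840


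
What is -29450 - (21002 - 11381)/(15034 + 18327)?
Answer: -982491071/33361 ≈ -29450.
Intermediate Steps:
-29450 - (21002 - 11381)/(15034 + 18327) = -29450 - 9621/33361 = -982491071/33361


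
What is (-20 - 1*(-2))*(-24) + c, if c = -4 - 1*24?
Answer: 404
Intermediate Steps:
c = -28 (c = -4 - 24 = -28)
(-20 - 1*(-2))*(-24) + c = (-20 - 1*(-2))*(-24) - 28 = (-20 + 2)*(-24) - 28 = -18*(-24) - 28 = 432 - 28 = 404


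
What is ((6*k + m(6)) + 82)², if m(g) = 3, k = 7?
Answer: 16129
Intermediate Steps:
((6*k + m(6)) + 82)² = ((6*7 + 3) + 82)² = ((42 + 3) + 82)² = (45 + 82)² = 127² = 16129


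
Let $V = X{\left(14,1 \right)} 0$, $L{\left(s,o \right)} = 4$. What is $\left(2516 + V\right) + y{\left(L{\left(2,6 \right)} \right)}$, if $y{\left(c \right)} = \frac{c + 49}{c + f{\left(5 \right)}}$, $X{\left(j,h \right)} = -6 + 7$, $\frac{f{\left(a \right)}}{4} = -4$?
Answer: $\frac{30139}{12} \approx 2511.6$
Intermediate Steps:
$f{\left(a \right)} = -16$ ($f{\left(a \right)} = 4 \left(-4\right) = -16$)
$X{\left(j,h \right)} = 1$
$y{\left(c \right)} = \frac{49 + c}{-16 + c}$ ($y{\left(c \right)} = \frac{c + 49}{c - 16} = \frac{49 + c}{-16 + c}$)
$V = 0$ ($V = 1 \cdot 0 = 0$)
$\left(2516 + V\right) + y{\left(L{\left(2,6 \right)} \right)} = \left(2516 + 0\right) + \frac{49 + 4}{-16 + 4} = 2516 + \frac{1}{-12} \cdot 53 = 2516 - \frac{53}{12} = \frac{30139}{12}$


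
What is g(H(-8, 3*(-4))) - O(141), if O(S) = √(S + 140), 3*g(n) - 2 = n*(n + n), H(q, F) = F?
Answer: 290/3 - √281 ≈ 79.904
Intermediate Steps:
g(n) = ⅔ + 2*n²/3 (g(n) = ⅔ + (n*(n + n))/3 = ⅔ + (n*(2*n))/3 = ⅔ + (2*n²)/3 = ⅔ + 2*n²/3)
O(S) = √(140 + S)
g(H(-8, 3*(-4))) - O(141) = (⅔ + 2*(3*(-4))²/3) - √(140 + 141) = (⅔ + (⅔)*(-12)²) - √281 = (⅔ + (⅔)*144) - √281 = (⅔ + 96) - √281 = 290/3 - √281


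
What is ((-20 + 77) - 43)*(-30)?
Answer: -420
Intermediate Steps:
((-20 + 77) - 43)*(-30) = (57 - 43)*(-30) = 14*(-30) = -420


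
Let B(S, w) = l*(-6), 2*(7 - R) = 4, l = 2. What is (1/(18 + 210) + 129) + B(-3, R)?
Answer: 26677/228 ≈ 117.00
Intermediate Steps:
R = 5 (R = 7 - 1/2*4 = 7 - 2 = 5)
B(S, w) = -12 (B(S, w) = 2*(-6) = -12)
(1/(18 + 210) + 129) + B(-3, R) = (1/(18 + 210) + 129) - 12 = (1/228 + 129) - 12 = 29413/228 - 12 = 26677/228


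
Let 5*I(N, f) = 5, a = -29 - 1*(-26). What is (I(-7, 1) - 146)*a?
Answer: 435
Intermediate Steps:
a = -3 (a = -29 + 26 = -3)
I(N, f) = 1 (I(N, f) = (⅕)*5 = 1)
(I(-7, 1) - 146)*a = (1 - 146)*(-3) = -145*(-3) = 435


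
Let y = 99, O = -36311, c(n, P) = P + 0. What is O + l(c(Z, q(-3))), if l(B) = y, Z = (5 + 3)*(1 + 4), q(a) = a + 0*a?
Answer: -36212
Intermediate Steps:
q(a) = a (q(a) = a + 0 = a)
Z = 40 (Z = 8*5 = 40)
c(n, P) = P
l(B) = 99
O + l(c(Z, q(-3))) = -36311 + 99 = -36212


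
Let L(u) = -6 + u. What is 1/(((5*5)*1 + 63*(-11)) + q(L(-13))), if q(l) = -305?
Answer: -1/973 ≈ -0.0010277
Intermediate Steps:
1/(((5*5)*1 + 63*(-11)) + q(L(-13))) = 1/(((5*5)*1 + 63*(-11)) - 305) = 1/((25*1 - 693) - 305) = 1/((25 - 693) - 305) = 1/(-668 - 305) = 1/(-973) = -1/973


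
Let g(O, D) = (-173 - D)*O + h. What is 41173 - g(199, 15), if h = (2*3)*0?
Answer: 78585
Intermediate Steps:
h = 0 (h = 6*0 = 0)
g(O, D) = O*(-173 - D) (g(O, D) = (-173 - D)*O + 0 = O*(-173 - D) + 0 = O*(-173 - D))
41173 - g(199, 15) = 41173 - 199*(-173 - 1*15) = 41173 - 199*(-173 - 15) = 41173 - 199*(-188) = 41173 - 1*(-37412) = 41173 + 37412 = 78585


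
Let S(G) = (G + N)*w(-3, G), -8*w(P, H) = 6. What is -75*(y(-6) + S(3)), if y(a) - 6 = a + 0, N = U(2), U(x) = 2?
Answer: 1125/4 ≈ 281.25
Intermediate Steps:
w(P, H) = -¾ (w(P, H) = -⅛*6 = -¾)
N = 2
y(a) = 6 + a (y(a) = 6 + (a + 0) = 6 + a)
S(G) = -3/2 - 3*G/4 (S(G) = (G + 2)*(-¾) = (2 + G)*(-¾) = -3/2 - 3*G/4)
-75*(y(-6) + S(3)) = -75*((6 - 6) + (-3/2 - ¾*3)) = -75*(0 + (-3/2 - 9/4)) = -75*(0 - 15/4) = -75*(-15/4) = 1125/4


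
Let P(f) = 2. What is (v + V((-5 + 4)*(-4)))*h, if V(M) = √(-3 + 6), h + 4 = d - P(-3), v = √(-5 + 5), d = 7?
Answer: √3 ≈ 1.7320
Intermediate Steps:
v = 0 (v = √0 = 0)
h = 1 (h = -4 + (7 - 1*2) = -4 + (7 - 2) = -4 + 5 = 1)
V(M) = √3
(v + V((-5 + 4)*(-4)))*h = (0 + √3)*1 = √3*1 = √3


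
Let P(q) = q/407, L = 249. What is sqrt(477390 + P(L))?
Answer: sqrt(79079277453)/407 ≈ 690.93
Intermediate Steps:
P(q) = q/407 (P(q) = q*(1/407) = q/407)
sqrt(477390 + P(L)) = sqrt(477390 + (1/407)*249) = sqrt(477390 + 249/407) = sqrt(194297979/407) = sqrt(79079277453)/407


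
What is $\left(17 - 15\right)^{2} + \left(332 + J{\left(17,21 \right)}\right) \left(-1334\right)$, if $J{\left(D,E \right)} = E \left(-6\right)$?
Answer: $-274800$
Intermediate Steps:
$J{\left(D,E \right)} = - 6 E$
$\left(17 - 15\right)^{2} + \left(332 + J{\left(17,21 \right)}\right) \left(-1334\right) = \left(17 - 15\right)^{2} + \left(332 - 126\right) \left(-1334\right) = 2^{2} + \left(332 - 126\right) \left(-1334\right) = 4 + 206 \left(-1334\right) = 4 - 274804 = -274800$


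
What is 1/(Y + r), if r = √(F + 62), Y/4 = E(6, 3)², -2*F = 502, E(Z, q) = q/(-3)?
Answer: 4/205 - 3*I*√21/205 ≈ 0.019512 - 0.067062*I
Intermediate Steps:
E(Z, q) = -q/3 (E(Z, q) = q*(-⅓) = -q/3)
F = -251 (F = -½*502 = -251)
Y = 4 (Y = 4*(-⅓*3)² = 4*(-1)² = 4*1 = 4)
r = 3*I*√21 (r = √(-251 + 62) = √(-189) = 3*I*√21 ≈ 13.748*I)
1/(Y + r) = 1/(4 + 3*I*√21)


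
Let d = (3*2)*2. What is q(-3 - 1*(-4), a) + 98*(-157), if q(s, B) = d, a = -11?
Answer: -15374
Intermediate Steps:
d = 12 (d = 6*2 = 12)
q(s, B) = 12
q(-3 - 1*(-4), a) + 98*(-157) = 12 + 98*(-157) = 12 - 15386 = -15374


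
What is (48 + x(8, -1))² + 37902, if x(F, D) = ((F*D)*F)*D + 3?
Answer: 51127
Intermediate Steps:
x(F, D) = 3 + D²*F² (x(F, D) = ((D*F)*F)*D + 3 = (D*F²)*D + 3 = D²*F² + 3 = 3 + D²*F²)
(48 + x(8, -1))² + 37902 = (48 + (3 + (-1)²*8²))² + 37902 = (48 + (3 + 1*64))² + 37902 = (48 + (3 + 64))² + 37902 = (48 + 67)² + 37902 = 115² + 37902 = 13225 + 37902 = 51127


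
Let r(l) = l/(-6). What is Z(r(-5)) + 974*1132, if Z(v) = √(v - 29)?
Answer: 1102568 + 13*I*√6/6 ≈ 1.1026e+6 + 5.3072*I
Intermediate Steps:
r(l) = -l/6 (r(l) = l*(-⅙) = -l/6)
Z(v) = √(-29 + v)
Z(r(-5)) + 974*1132 = √(-29 - ⅙*(-5)) + 974*1132 = √(-29 + ⅚) + 1102568 = √(-169/6) + 1102568 = 13*I*√6/6 + 1102568 = 1102568 + 13*I*√6/6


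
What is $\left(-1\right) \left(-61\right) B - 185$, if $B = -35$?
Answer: $-2320$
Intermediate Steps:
$\left(-1\right) \left(-61\right) B - 185 = \left(-1\right) \left(-61\right) \left(-35\right) - 185 = 61 \left(-35\right) - 185 = -2135 - 185 = -2320$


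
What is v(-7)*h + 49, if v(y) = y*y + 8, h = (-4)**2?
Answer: 961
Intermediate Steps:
h = 16
v(y) = 8 + y**2 (v(y) = y**2 + 8 = 8 + y**2)
v(-7)*h + 49 = (8 + (-7)**2)*16 + 49 = (8 + 49)*16 + 49 = 57*16 + 49 = 912 + 49 = 961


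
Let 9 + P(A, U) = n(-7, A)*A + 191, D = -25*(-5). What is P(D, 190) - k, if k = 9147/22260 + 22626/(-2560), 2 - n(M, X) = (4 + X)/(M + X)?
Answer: 8511138673/28017920 ≈ 303.77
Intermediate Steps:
D = 125
n(M, X) = 2 - (4 + X)/(M + X)
P(A, U) = 182 + A*(-18 + A)/(-7 + A) (P(A, U) = -9 + (((-4 + A + 2*(-7))/(-7 + A))*A + 191) = -9 + (((-4 + A - 14)/(-7 + A))*A + 191) = -9 + (((-18 + A)/(-7 + A))*A + 191) = -9 + (A*(-18 + A)/(-7 + A) + 191) = -9 + (191 + A*(-18 + A)/(-7 + A)) = 182 + A*(-18 + A)/(-7 + A))
k = -4001987/474880 (k = 9147*(1/22260) + 22626*(-1/2560) = 3049/7420 - 11313/1280 = -4001987/474880 ≈ -8.4274)
P(D, 190) - k = (-1274 + 125² + 164*125)/(-7 + 125) - 1*(-4001987/474880) = (-1274 + 15625 + 20500)/118 + 4001987/474880 = (1/118)*34851 + 4001987/474880 = 34851/118 + 4001987/474880 = 8511138673/28017920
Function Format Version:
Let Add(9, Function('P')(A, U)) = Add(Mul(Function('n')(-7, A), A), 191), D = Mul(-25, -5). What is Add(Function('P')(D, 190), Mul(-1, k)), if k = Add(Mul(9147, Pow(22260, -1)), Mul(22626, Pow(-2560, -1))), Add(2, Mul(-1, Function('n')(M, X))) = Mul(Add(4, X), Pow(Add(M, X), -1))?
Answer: Rational(8511138673, 28017920) ≈ 303.77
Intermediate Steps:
D = 125
Function('n')(M, X) = Add(2, Mul(-1, Pow(Add(M, X), -1), Add(4, X))) (Function('n')(M, X) = Add(2, Mul(-1, Mul(Add(4, X), Pow(Add(M, X), -1)))) = Add(2, Mul(-1, Mul(Pow(Add(M, X), -1), Add(4, X)))) = Add(2, Mul(-1, Pow(Add(M, X), -1), Add(4, X))))
Function('P')(A, U) = Add(182, Mul(A, Pow(Add(-7, A), -1), Add(-18, A))) (Function('P')(A, U) = Add(-9, Add(Mul(Mul(Pow(Add(-7, A), -1), Add(-4, A, Mul(2, -7))), A), 191)) = Add(-9, Add(Mul(Mul(Pow(Add(-7, A), -1), Add(-4, A, -14)), A), 191)) = Add(-9, Add(Mul(Mul(Pow(Add(-7, A), -1), Add(-18, A)), A), 191)) = Add(-9, Add(Mul(A, Pow(Add(-7, A), -1), Add(-18, A)), 191)) = Add(-9, Add(191, Mul(A, Pow(Add(-7, A), -1), Add(-18, A)))) = Add(182, Mul(A, Pow(Add(-7, A), -1), Add(-18, A))))
k = Rational(-4001987, 474880) (k = Add(Mul(9147, Rational(1, 22260)), Mul(22626, Rational(-1, 2560))) = Add(Rational(3049, 7420), Rational(-11313, 1280)) = Rational(-4001987, 474880) ≈ -8.4274)
Add(Function('P')(D, 190), Mul(-1, k)) = Add(Mul(Pow(Add(-7, 125), -1), Add(-1274, Pow(125, 2), Mul(164, 125))), Mul(-1, Rational(-4001987, 474880))) = Add(Mul(Pow(118, -1), Add(-1274, 15625, 20500)), Rational(4001987, 474880)) = Add(Mul(Rational(1, 118), 34851), Rational(4001987, 474880)) = Add(Rational(34851, 118), Rational(4001987, 474880)) = Rational(8511138673, 28017920)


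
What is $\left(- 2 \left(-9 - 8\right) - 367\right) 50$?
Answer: $-16650$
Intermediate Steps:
$\left(- 2 \left(-9 - 8\right) - 367\right) 50 = \left(\left(-2\right) \left(-17\right) - 367\right) 50 = \left(34 - 367\right) 50 = \left(-333\right) 50 = -16650$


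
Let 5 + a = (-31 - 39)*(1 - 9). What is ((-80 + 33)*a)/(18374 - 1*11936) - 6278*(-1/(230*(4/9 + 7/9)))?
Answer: 1341283/73370 ≈ 18.281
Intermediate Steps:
a = 555 (a = -5 + (-31 - 39)*(1 - 9) = -5 - 70*(-8) = -5 + 560 = 555)
((-80 + 33)*a)/(18374 - 1*11936) - 6278*(-1/(230*(4/9 + 7/9))) = ((-80 + 33)*555)/(18374 - 1*11936) - 6278*(-1/(230*(4/9 + 7/9))) = (-47*555)/(18374 - 11936) - 6278*(-1/(230*(4*(1/9) + 7*(1/9)))) = -26085/6438 - 6278*(-1/(230*(4/9 + 7/9))) = -26085*1/6438 - 6278/((-230*11/9)) = -235/58 - 6278/(-2530/9) = -235/58 - 6278*(-9/2530) = -235/58 + 28251/1265 = 1341283/73370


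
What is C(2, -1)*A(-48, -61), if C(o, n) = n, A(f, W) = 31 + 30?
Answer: -61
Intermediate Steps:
A(f, W) = 61
C(2, -1)*A(-48, -61) = -1*61 = -61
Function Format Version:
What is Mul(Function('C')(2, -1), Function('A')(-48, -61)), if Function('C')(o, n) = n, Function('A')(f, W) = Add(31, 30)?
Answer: -61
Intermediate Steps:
Function('A')(f, W) = 61
Mul(Function('C')(2, -1), Function('A')(-48, -61)) = Mul(-1, 61) = -61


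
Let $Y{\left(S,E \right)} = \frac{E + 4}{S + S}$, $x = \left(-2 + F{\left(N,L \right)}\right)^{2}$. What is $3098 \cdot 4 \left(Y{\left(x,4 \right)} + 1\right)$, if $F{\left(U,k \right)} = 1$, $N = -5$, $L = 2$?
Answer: $61960$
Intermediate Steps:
$x = 1$ ($x = \left(-2 + 1\right)^{2} = \left(-1\right)^{2} = 1$)
$Y{\left(S,E \right)} = \frac{4 + E}{2 S}$
$3098 \cdot 4 \left(Y{\left(x,4 \right)} + 1\right) = 3098 \cdot 4 \left(\frac{4 + 4}{2 \cdot 1} + 1\right) = 3098 \cdot 4 \left(\frac{1}{2} \cdot 1 \cdot 8 + 1\right) = 3098 \cdot 4 \left(4 + 1\right) = 3098 \cdot 4 \cdot 5 = 3098 \cdot 20 = 61960$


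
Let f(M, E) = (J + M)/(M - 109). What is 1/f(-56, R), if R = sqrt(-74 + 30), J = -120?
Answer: 15/16 ≈ 0.93750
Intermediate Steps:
R = 2*I*sqrt(11) (R = sqrt(-44) = 2*I*sqrt(11) ≈ 6.6332*I)
f(M, E) = (-120 + M)/(-109 + M) (f(M, E) = (-120 + M)/(M - 109) = (-120 + M)/(-109 + M))
1/f(-56, R) = 1/((-120 - 56)/(-109 - 56)) = 1/(-176/(-165)) = 1/(-1/165*(-176)) = 1/(16/15) = 15/16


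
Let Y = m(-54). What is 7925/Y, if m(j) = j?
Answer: -7925/54 ≈ -146.76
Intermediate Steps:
Y = -54
7925/Y = 7925/(-54) = 7925*(-1/54) = -7925/54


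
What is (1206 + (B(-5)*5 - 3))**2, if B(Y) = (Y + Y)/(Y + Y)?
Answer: 1459264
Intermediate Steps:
B(Y) = 1 (B(Y) = (2*Y)/((2*Y)) = (2*Y)*(1/(2*Y)) = 1)
(1206 + (B(-5)*5 - 3))**2 = (1206 + (1*5 - 3))**2 = (1206 + (5 - 3))**2 = (1206 + 2)**2 = 1208**2 = 1459264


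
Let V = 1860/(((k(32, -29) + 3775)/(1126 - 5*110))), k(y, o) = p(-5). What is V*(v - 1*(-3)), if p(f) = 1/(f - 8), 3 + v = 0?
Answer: 0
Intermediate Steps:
v = -3 (v = -3 + 0 = -3)
p(f) = 1/(-8 + f)
k(y, o) = -1/13 (k(y, o) = 1/(-8 - 5) = 1/(-13) = -1/13)
V = 2321280/8179 (V = 1860/(((-1/13 + 3775)/(1126 - 5*110))) = 1860/((49074/(13*(1126 - 550)))) = 1860/(((49074/13)/576)) = 1860/(((49074/13)*(1/576))) = 1860/(8179/1248) = 1860*(1248/8179) = 2321280/8179 ≈ 283.81)
V*(v - 1*(-3)) = 2321280*(-3 - 1*(-3))/8179 = 2321280*(-3 + 3)/8179 = (2321280/8179)*0 = 0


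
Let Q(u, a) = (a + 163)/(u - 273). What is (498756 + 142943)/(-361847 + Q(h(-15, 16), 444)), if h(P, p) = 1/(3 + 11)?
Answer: -2451931879/1382625885 ≈ -1.7734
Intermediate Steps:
h(P, p) = 1/14
Q(u, a) = (163 + a)/(-273 + u)
(498756 + 142943)/(-361847 + Q(h(-15, 16), 444)) = (498756 + 142943)/(-361847 + (163 + 444)/(-273 + 1/14)) = 641699/(-361847 + 607/(-3821/14)) = 641699/(-361847 - 14/3821*607) = 641699/(-361847 - 8498/3821) = 641699/(-1382625885/3821) = 641699*(-3821/1382625885) = -2451931879/1382625885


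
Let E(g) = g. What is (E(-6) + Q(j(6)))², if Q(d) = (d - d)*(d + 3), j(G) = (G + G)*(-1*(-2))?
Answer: 36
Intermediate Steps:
j(G) = 4*G (j(G) = (2*G)*2 = 4*G)
Q(d) = 0 (Q(d) = 0*(3 + d) = 0)
(E(-6) + Q(j(6)))² = (-6 + 0)² = (-6)² = 36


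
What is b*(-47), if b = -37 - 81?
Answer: 5546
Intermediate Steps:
b = -118
b*(-47) = -118*(-47) = 5546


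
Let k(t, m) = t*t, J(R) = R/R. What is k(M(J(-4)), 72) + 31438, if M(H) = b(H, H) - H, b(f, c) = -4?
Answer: 31463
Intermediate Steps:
J(R) = 1
M(H) = -4 - H
k(t, m) = t²
k(M(J(-4)), 72) + 31438 = (-4 - 1*1)² + 31438 = (-4 - 1)² + 31438 = (-5)² + 31438 = 25 + 31438 = 31463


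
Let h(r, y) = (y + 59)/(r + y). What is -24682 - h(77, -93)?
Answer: -197473/8 ≈ -24684.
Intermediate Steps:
h(r, y) = (59 + y)/(r + y)
-24682 - h(77, -93) = -24682 - (59 - 93)/(77 - 93) = -24682 - (-34)/(-16) = -24682 - (-1)*(-34)/16 = -24682 - 1*17/8 = -24682 - 17/8 = -197473/8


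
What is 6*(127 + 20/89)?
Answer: 67938/89 ≈ 763.35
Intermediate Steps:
6*(127 + 20/89) = 6*(11323/89) = 67938/89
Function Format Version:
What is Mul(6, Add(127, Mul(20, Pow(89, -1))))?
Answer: Rational(67938, 89) ≈ 763.35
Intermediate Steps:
Mul(6, Add(127, Mul(20, Pow(89, -1)))) = Mul(6, Add(127, Mul(20, Rational(1, 89)))) = Mul(6, Add(127, Rational(20, 89))) = Mul(6, Rational(11323, 89)) = Rational(67938, 89)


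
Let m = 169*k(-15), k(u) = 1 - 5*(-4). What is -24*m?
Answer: -85176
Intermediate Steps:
k(u) = 21 (k(u) = 1 + 20 = 21)
m = 3549 (m = 169*21 = 3549)
-24*m = -24*3549 = -85176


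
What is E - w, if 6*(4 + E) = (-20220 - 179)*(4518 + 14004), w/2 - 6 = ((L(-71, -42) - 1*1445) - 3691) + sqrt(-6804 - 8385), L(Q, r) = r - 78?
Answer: -62961217 - 2*I*sqrt(15189) ≈ -6.2961e+7 - 246.49*I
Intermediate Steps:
L(Q, r) = -78 + r
w = -10500 + 2*I*sqrt(15189) (w = 12 + 2*((((-78 - 42) - 1*1445) - 3691) + sqrt(-6804 - 8385)) = 12 + 2*(((-120 - 1445) - 3691) + sqrt(-15189)) = 12 + 2*((-1565 - 3691) + I*sqrt(15189)) = 12 + 2*(-5256 + I*sqrt(15189)) = 12 + (-10512 + 2*I*sqrt(15189)) = -10500 + 2*I*sqrt(15189) ≈ -10500.0 + 246.49*I)
E = -62971717 (E = -4 + ((-20220 - 179)*(4518 + 14004))/6 = -4 + (-20399*18522)/6 = -4 + (1/6)*(-377830278) = -4 - 62971713 = -62971717)
E - w = -62971717 - (-10500 + 2*I*sqrt(15189)) = -62971717 + (10500 - 2*I*sqrt(15189)) = -62961217 - 2*I*sqrt(15189)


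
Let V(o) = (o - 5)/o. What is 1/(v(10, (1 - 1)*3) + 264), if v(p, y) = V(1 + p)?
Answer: 11/2910 ≈ 0.0037801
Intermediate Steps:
V(o) = (-5 + o)/o
v(p, y) = (-4 + p)/(1 + p) (v(p, y) = (-5 + (1 + p))/(1 + p) = (-4 + p)/(1 + p))
1/(v(10, (1 - 1)*3) + 264) = 1/((-4 + 10)/(1 + 10) + 264) = 1/(6/11 + 264) = 1/(2910/11) = 11/2910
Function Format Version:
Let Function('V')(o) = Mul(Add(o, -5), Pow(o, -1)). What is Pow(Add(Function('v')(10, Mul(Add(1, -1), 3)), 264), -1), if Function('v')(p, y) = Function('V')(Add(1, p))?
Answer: Rational(11, 2910) ≈ 0.0037801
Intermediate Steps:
Function('V')(o) = Mul(Pow(o, -1), Add(-5, o)) (Function('V')(o) = Mul(Add(-5, o), Pow(o, -1)) = Mul(Pow(o, -1), Add(-5, o)))
Function('v')(p, y) = Mul(Pow(Add(1, p), -1), Add(-4, p)) (Function('v')(p, y) = Mul(Pow(Add(1, p), -1), Add(-5, Add(1, p))) = Mul(Pow(Add(1, p), -1), Add(-4, p)))
Pow(Add(Function('v')(10, Mul(Add(1, -1), 3)), 264), -1) = Pow(Add(Mul(Pow(Add(1, 10), -1), Add(-4, 10)), 264), -1) = Pow(Add(Mul(Pow(11, -1), 6), 264), -1) = Pow(Add(Mul(Rational(1, 11), 6), 264), -1) = Pow(Add(Rational(6, 11), 264), -1) = Pow(Rational(2910, 11), -1) = Rational(11, 2910)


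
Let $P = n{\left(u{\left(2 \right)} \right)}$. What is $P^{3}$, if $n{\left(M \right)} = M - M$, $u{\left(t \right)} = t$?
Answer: $0$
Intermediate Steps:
$n{\left(M \right)} = 0$
$P = 0$
$P^{3} = 0^{3} = 0$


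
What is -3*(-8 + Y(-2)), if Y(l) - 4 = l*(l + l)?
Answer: -12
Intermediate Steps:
Y(l) = 4 + 2*l² (Y(l) = 4 + l*(l + l) = 4 + l*(2*l) = 4 + 2*l²)
-3*(-8 + Y(-2)) = -3*(-8 + (4 + 2*(-2)²)) = -3*(-8 + (4 + 2*4)) = -3*(-8 + (4 + 8)) = -3*(-8 + 12) = -3*4 = -12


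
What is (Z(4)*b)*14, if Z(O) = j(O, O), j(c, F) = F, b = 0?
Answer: 0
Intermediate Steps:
Z(O) = O
(Z(4)*b)*14 = (4*0)*14 = 0*14 = 0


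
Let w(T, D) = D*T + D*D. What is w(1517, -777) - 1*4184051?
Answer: -4759031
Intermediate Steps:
w(T, D) = D**2 + D*T (w(T, D) = D*T + D**2 = D**2 + D*T)
w(1517, -777) - 1*4184051 = -777*(-777 + 1517) - 1*4184051 = -777*740 - 4184051 = -574980 - 4184051 = -4759031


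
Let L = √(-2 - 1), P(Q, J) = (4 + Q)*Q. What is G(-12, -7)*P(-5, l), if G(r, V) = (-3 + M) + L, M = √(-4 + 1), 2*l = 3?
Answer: -15 + 10*I*√3 ≈ -15.0 + 17.32*I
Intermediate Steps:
l = 3/2 (l = (½)*3 = 3/2 ≈ 1.5000)
P(Q, J) = Q*(4 + Q)
L = I*√3 (L = √(-3) = I*√3 ≈ 1.732*I)
M = I*√3 (M = √(-3) = I*√3 ≈ 1.732*I)
G(r, V) = -3 + 2*I*√3 (G(r, V) = (-3 + I*√3) + I*√3 = -3 + 2*I*√3)
G(-12, -7)*P(-5, l) = (-3 + 2*I*√3)*(-5*(4 - 5)) = (-3 + 2*I*√3)*(-5*(-1)) = (-3 + 2*I*√3)*5 = -15 + 10*I*√3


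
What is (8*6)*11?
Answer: 528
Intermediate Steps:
(8*6)*11 = 48*11 = 528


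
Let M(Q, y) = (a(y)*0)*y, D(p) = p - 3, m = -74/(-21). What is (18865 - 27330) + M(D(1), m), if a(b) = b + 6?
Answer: -8465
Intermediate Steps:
a(b) = 6 + b
m = 74/21 (m = -74*(-1/21) = 74/21 ≈ 3.5238)
D(p) = -3 + p
M(Q, y) = 0 (M(Q, y) = ((6 + y)*0)*y = 0*y = 0)
(18865 - 27330) + M(D(1), m) = (18865 - 27330) + 0 = -8465 + 0 = -8465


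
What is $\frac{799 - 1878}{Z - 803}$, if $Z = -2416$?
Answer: $\frac{1079}{3219} \approx 0.3352$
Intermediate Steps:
$\frac{799 - 1878}{Z - 803} = \frac{799 - 1878}{-2416 - 803} = - \frac{1079}{-3219} = \left(-1079\right) \left(- \frac{1}{3219}\right) = \frac{1079}{3219}$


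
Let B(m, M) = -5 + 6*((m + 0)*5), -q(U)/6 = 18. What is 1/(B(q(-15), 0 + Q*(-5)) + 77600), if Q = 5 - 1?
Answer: 1/74355 ≈ 1.3449e-5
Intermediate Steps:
Q = 4
q(U) = -108 (q(U) = -6*18 = -108)
B(m, M) = -5 + 30*m (B(m, M) = -5 + 6*(m*5) = -5 + 6*(5*m) = -5 + 30*m)
1/(B(q(-15), 0 + Q*(-5)) + 77600) = 1/((-5 + 30*(-108)) + 77600) = 1/((-5 - 3240) + 77600) = 1/(-3245 + 77600) = 1/74355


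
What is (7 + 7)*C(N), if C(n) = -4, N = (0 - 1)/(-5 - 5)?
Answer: -56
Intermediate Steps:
N = 1/10 (N = -1/(-10) = -1*(-1/10) = 1/10 ≈ 0.10000)
(7 + 7)*C(N) = (7 + 7)*(-4) = 14*(-4) = -56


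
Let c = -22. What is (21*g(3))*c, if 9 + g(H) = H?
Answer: 2772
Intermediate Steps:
g(H) = -9 + H
(21*g(3))*c = (21*(-9 + 3))*(-22) = (21*(-6))*(-22) = -126*(-22) = 2772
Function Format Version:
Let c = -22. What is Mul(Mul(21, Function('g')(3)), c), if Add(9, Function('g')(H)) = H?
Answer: 2772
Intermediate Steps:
Function('g')(H) = Add(-9, H)
Mul(Mul(21, Function('g')(3)), c) = Mul(Mul(21, Add(-9, 3)), -22) = Mul(Mul(21, -6), -22) = Mul(-126, -22) = 2772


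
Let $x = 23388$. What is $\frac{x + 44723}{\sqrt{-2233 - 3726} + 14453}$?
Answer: $\frac{984408283}{208895168} - \frac{68111 i \sqrt{5959}}{208895168} \approx 4.7124 - 0.02517 i$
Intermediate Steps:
$\frac{x + 44723}{\sqrt{-2233 - 3726} + 14453} = \frac{23388 + 44723}{\sqrt{-2233 - 3726} + 14453} = \frac{68111}{\sqrt{-5959} + 14453} = \frac{68111}{i \sqrt{5959} + 14453} = \frac{68111}{14453 + i \sqrt{5959}}$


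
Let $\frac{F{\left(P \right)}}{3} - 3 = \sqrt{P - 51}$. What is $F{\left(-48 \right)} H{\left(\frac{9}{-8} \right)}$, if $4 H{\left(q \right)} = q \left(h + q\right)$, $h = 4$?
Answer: $- \frac{1863}{256} - \frac{1863 i \sqrt{11}}{256} \approx -7.2773 - 24.136 i$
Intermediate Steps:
$H{\left(q \right)} = \frac{q \left(4 + q\right)}{4}$
$F{\left(P \right)} = 9 + 3 \sqrt{-51 + P}$ ($F{\left(P \right)} = 9 + 3 \sqrt{P - 51} = 9 + 3 \sqrt{-51 + P}$)
$F{\left(-48 \right)} H{\left(\frac{9}{-8} \right)} = \left(9 + 3 \sqrt{-51 - 48}\right) \frac{\frac{9}{-8} \left(4 + \frac{9}{-8}\right)}{4} = \left(9 + 3 \sqrt{-99}\right) \frac{9 \left(- \frac{1}{8}\right) \left(4 + 9 \left(- \frac{1}{8}\right)\right)}{4} = \left(9 + 3 \cdot 3 i \sqrt{11}\right) \frac{1}{4} \left(- \frac{9}{8}\right) \left(4 - \frac{9}{8}\right) = \left(9 + 9 i \sqrt{11}\right) \frac{1}{4} \left(- \frac{9}{8}\right) \frac{23}{8} = \left(9 + 9 i \sqrt{11}\right) \left(- \frac{207}{256}\right) = - \frac{1863}{256} - \frac{1863 i \sqrt{11}}{256}$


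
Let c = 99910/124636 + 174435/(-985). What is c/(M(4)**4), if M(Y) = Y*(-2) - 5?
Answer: -2164246931/350633286406 ≈ -0.0061724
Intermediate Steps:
M(Y) = -5 - 2*Y (M(Y) = -2*Y - 5 = -5 - 2*Y)
c = -2164246931/12276646 (c = 99910*(1/124636) + 174435*(-1/985) = 49955/62318 - 34887/197 = -2164246931/12276646 ≈ -176.29)
c/(M(4)**4) = -2164246931/(12276646*(-5 - 2*4)**4) = -2164246931/(12276646*(-5 - 8)**4) = -2164246931/(12276646*((-13)**4)) = -2164246931/12276646/28561 = -2164246931/12276646*1/28561 = -2164246931/350633286406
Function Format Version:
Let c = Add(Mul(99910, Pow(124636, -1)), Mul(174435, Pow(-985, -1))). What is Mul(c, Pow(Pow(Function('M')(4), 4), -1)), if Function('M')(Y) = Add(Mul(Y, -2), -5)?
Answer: Rational(-2164246931, 350633286406) ≈ -0.0061724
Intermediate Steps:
Function('M')(Y) = Add(-5, Mul(-2, Y)) (Function('M')(Y) = Add(Mul(-2, Y), -5) = Add(-5, Mul(-2, Y)))
c = Rational(-2164246931, 12276646) (c = Add(Mul(99910, Rational(1, 124636)), Mul(174435, Rational(-1, 985))) = Add(Rational(49955, 62318), Rational(-34887, 197)) = Rational(-2164246931, 12276646) ≈ -176.29)
Mul(c, Pow(Pow(Function('M')(4), 4), -1)) = Mul(Rational(-2164246931, 12276646), Pow(Pow(Add(-5, Mul(-2, 4)), 4), -1)) = Mul(Rational(-2164246931, 12276646), Pow(Pow(Add(-5, -8), 4), -1)) = Mul(Rational(-2164246931, 12276646), Pow(Pow(-13, 4), -1)) = Mul(Rational(-2164246931, 12276646), Pow(28561, -1)) = Mul(Rational(-2164246931, 12276646), Rational(1, 28561)) = Rational(-2164246931, 350633286406)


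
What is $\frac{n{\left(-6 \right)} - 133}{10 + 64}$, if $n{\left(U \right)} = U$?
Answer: $- \frac{139}{74} \approx -1.8784$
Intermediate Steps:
$\frac{n{\left(-6 \right)} - 133}{10 + 64} = \frac{-6 - 133}{10 + 64} = - \frac{139}{74}$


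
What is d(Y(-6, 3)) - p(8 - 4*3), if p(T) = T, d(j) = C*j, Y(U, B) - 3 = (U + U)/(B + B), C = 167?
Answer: 171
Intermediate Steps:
Y(U, B) = 3 + U/B (Y(U, B) = 3 + (U + U)/(B + B) = 3 + (2*U)/((2*B)) = 3 + (2*U)*(1/(2*B)) = 3 + U/B)
d(j) = 167*j
d(Y(-6, 3)) - p(8 - 4*3) = 167*(3 - 6/3) - (8 - 4*3) = 167*(3 - 6*⅓) - (8 - 12) = 167*(3 - 2) - 1*(-4) = 167*1 + 4 = 167 + 4 = 171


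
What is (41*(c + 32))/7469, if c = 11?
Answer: 1763/7469 ≈ 0.23604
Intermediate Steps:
(41*(c + 32))/7469 = (41*(11 + 32))/7469 = (41*43)*(1/7469) = 1763*(1/7469) = 1763/7469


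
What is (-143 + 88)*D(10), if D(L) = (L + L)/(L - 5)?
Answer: -220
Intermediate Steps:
D(L) = 2*L/(-5 + L) (D(L) = (2*L)/(-5 + L) = 2*L/(-5 + L))
(-143 + 88)*D(10) = (-143 + 88)*(2*10/(-5 + 10)) = -110*10/5 = -55*4 = -220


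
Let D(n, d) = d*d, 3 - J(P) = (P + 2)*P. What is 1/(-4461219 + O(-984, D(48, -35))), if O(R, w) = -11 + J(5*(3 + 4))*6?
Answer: -1/4468982 ≈ -2.2376e-7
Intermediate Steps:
J(P) = 3 - P*(2 + P) (J(P) = 3 - (P + 2)*P = 3 - (2 + P)*P = 3 - P*(2 + P))
D(n, d) = d²
O(R, w) = -7763 (O(R, w) = -11 + (3 - (5*(3 + 4))² - 10*(3 + 4))*6 = -11 + (3 - (5*7)² - 10*7)*6 = -11 + (3 - 1*35² - 2*35)*6 = -11 + (3 - 1*1225 - 70)*6 = -11 + (3 - 1225 - 70)*6 = -11 - 1292*6 = -11 - 7752 = -7763)
1/(-4461219 + O(-984, D(48, -35))) = 1/(-4461219 - 7763) = 1/(-4468982) = -1/4468982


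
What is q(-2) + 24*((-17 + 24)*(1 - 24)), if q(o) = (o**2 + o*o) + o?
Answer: -3858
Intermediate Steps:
q(o) = o + 2*o**2 (q(o) = (o**2 + o**2) + o = 2*o**2 + o = o + 2*o**2)
q(-2) + 24*((-17 + 24)*(1 - 24)) = -2*(1 + 2*(-2)) + 24*((-17 + 24)*(1 - 24)) = -2*(1 - 4) + 24*(7*(-23)) = -2*(-3) + 24*(-161) = 6 - 3864 = -3858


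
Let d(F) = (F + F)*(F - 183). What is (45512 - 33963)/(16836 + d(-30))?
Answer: 11549/29616 ≈ 0.38996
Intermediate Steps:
d(F) = 2*F*(-183 + F) (d(F) = (2*F)*(-183 + F) = 2*F*(-183 + F))
(45512 - 33963)/(16836 + d(-30)) = (45512 - 33963)/(16836 + 2*(-30)*(-183 - 30)) = 11549/(16836 + 2*(-30)*(-213)) = 11549/(16836 + 12780) = 11549/29616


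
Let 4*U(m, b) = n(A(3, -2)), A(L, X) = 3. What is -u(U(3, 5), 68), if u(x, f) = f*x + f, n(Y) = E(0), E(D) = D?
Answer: -68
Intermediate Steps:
n(Y) = 0
U(m, b) = 0 (U(m, b) = (¼)*0 = 0)
u(x, f) = f + f*x
-u(U(3, 5), 68) = -68*(1 + 0) = -68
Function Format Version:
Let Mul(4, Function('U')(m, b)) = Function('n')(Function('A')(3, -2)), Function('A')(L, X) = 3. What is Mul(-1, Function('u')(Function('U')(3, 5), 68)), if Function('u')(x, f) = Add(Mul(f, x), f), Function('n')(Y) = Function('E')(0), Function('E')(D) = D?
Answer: -68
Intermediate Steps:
Function('n')(Y) = 0
Function('U')(m, b) = 0 (Function('U')(m, b) = Mul(Rational(1, 4), 0) = 0)
Function('u')(x, f) = Add(f, Mul(f, x))
Mul(-1, Function('u')(Function('U')(3, 5), 68)) = Mul(-1, Mul(68, Add(1, 0))) = Mul(-1, Mul(68, 1)) = Mul(-1, 68) = -68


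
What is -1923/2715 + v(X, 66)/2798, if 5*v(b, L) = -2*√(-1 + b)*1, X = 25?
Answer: -641/905 - 2*√6/6995 ≈ -0.70899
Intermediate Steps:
v(b, L) = -2*√(-1 + b)/5 (v(b, L) = (-2*√(-1 + b)*1)/5 = (-2*√(-1 + b))/5 = -2*√(-1 + b)/5)
-1923/2715 + v(X, 66)/2798 = -1923/2715 - 2*√(-1 + 25)/5/2798 = -1923*1/2715 - 4*√6/5*(1/2798) = -641/905 - 4*√6/5*(1/2798) = -641/905 - 2*√6/6995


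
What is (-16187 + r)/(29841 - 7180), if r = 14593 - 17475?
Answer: -19069/22661 ≈ -0.84149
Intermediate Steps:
r = -2882
(-16187 + r)/(29841 - 7180) = (-16187 - 2882)/(29841 - 7180) = -19069/22661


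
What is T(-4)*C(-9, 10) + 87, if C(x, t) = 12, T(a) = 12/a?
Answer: 51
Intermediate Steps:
T(-4)*C(-9, 10) + 87 = (12/(-4))*12 + 87 = (12*(-1/4))*12 + 87 = -3*12 + 87 = -36 + 87 = 51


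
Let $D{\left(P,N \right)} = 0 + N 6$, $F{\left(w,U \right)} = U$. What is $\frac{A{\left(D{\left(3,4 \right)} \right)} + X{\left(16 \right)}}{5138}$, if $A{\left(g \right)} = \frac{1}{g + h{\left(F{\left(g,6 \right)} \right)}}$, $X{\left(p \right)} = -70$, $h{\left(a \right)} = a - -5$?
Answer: $- \frac{2449}{179830} \approx -0.013618$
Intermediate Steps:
$h{\left(a \right)} = 5 + a$ ($h{\left(a \right)} = a + 5 = 5 + a$)
$D{\left(P,N \right)} = 6 N$ ($D{\left(P,N \right)} = 0 + 6 N = 6 N$)
$A{\left(g \right)} = \frac{1}{11 + g}$ ($A{\left(g \right)} = \frac{1}{g + \left(5 + 6\right)} = \frac{1}{g + 11} = \frac{1}{11 + g}$)
$\frac{A{\left(D{\left(3,4 \right)} \right)} + X{\left(16 \right)}}{5138} = \frac{\frac{1}{11 + 6 \cdot 4} - 70}{5138} = \left(\frac{1}{11 + 24} - 70\right) \frac{1}{5138} = \left(\frac{1}{35} - 70\right) \frac{1}{5138} = \left(- \frac{2449}{35}\right) \frac{1}{5138} = - \frac{2449}{179830}$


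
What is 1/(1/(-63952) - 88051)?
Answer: -63952/5631037553 ≈ -1.1357e-5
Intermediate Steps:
1/(1/(-63952) - 88051) = 1/(-1/63952 - 88051) = 1/(-5631037553/63952) = -63952/5631037553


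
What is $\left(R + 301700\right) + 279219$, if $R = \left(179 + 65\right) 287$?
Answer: $650947$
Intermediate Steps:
$R = 70028$ ($R = 244 \cdot 287 = 70028$)
$\left(R + 301700\right) + 279219 = \left(70028 + 301700\right) + 279219 = 371728 + 279219 = 650947$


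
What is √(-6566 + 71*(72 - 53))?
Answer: I*√5217 ≈ 72.229*I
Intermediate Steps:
√(-6566 + 71*(72 - 53)) = √(-6566 + 71*19) = √(-6566 + 1349) = √(-5217) = I*√5217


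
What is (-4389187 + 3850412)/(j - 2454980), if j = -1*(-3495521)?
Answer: -538775/1040541 ≈ -0.51778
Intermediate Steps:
j = 3495521
(-4389187 + 3850412)/(j - 2454980) = (-4389187 + 3850412)/(3495521 - 2454980) = -538775/1040541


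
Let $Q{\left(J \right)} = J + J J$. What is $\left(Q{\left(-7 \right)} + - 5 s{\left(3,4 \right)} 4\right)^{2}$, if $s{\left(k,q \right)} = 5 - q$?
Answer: $484$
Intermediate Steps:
$Q{\left(J \right)} = J + J^{2}$
$\left(Q{\left(-7 \right)} + - 5 s{\left(3,4 \right)} 4\right)^{2} = \left(- 7 \left(1 - 7\right) + - 5 \left(5 - 4\right) 4\right)^{2} = \left(\left(-7\right) \left(-6\right) + - 5 \left(5 - 4\right) 4\right)^{2} = \left(42 + \left(-5\right) 1 \cdot 4\right)^{2} = \left(42 - 20\right)^{2} = 22^{2} = 484$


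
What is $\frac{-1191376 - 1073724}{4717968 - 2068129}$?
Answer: $- \frac{2265100}{2649839} \approx -0.85481$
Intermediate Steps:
$\frac{-1191376 - 1073724}{4717968 - 2068129} = - \frac{2265100}{4717968 - 2068129} = - \frac{2265100}{2649839}$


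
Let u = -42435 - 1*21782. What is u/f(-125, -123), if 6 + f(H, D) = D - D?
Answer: 64217/6 ≈ 10703.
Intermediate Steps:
f(H, D) = -6 (f(H, D) = -6 + (D - D) = -6 + 0 = -6)
u = -64217 (u = -42435 - 21782 = -64217)
u/f(-125, -123) = -64217/(-6) = -64217*(-⅙) = 64217/6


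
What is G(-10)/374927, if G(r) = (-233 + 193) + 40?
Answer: 0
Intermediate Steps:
G(r) = 0 (G(r) = -40 + 40 = 0)
G(-10)/374927 = 0/374927 = 0*(1/374927) = 0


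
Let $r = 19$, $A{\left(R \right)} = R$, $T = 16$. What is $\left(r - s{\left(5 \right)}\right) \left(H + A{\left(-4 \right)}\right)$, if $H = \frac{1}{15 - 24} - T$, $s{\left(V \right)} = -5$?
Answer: $- \frac{1448}{3} \approx -482.67$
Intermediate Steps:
$H = - \frac{145}{9}$ ($H = \frac{1}{15 - 24} - 16 = \frac{1}{-9} - 16 = - \frac{1}{9} - 16 = - \frac{145}{9} \approx -16.111$)
$\left(r - s{\left(5 \right)}\right) \left(H + A{\left(-4 \right)}\right) = \left(19 - -5\right) \left(- \frac{145}{9} - 4\right) = \left(19 + 5\right) \left(- \frac{181}{9}\right) = 24 \left(- \frac{181}{9}\right) = - \frac{1448}{3}$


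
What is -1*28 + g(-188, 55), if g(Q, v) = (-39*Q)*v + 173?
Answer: 403405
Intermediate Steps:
g(Q, v) = 173 - 39*Q*v (g(Q, v) = -39*Q*v + 173 = 173 - 39*Q*v)
-1*28 + g(-188, 55) = -1*28 + (173 - 39*(-188)*55) = -28 + (173 + 403260) = -28 + 403433 = 403405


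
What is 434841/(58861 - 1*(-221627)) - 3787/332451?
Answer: 6833386535/4440405528 ≈ 1.5389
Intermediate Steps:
434841/(58861 - 1*(-221627)) - 3787/332451 = 434841/(58861 + 221627) - 3787*1/332451 = 434841/280488 - 541/47493 = 434841*(1/280488) - 541/47493 = 144947/93496 - 541/47493 = 6833386535/4440405528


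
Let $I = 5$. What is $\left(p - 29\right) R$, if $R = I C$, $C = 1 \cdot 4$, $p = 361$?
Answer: $6640$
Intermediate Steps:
$C = 4$
$R = 20$ ($R = 5 \cdot 4 = 20$)
$\left(p - 29\right) R = \left(361 - 29\right) 20 = 332 \cdot 20 = 6640$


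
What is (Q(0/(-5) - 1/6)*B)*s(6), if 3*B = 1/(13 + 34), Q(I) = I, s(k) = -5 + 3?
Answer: 1/423 ≈ 0.0023641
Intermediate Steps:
s(k) = -2
B = 1/141 (B = 1/(3*(13 + 34)) = (1/3)/47 = (1/3)*(1/47) = 1/141 ≈ 0.0070922)
(Q(0/(-5) - 1/6)*B)*s(6) = ((0/(-5) - 1/6)*(1/141))*(-2) = ((0*(-1/5) - 1*1/6)*(1/141))*(-2) = ((0 - 1/6)*(1/141))*(-2) = -1/6*1/141*(-2) = -1/846*(-2) = 1/423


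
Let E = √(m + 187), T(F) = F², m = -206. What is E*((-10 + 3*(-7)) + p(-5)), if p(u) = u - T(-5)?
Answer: -61*I*√19 ≈ -265.89*I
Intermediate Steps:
p(u) = -25 + u (p(u) = u - 1*(-5)² = u - 1*25 = u - 25 = -25 + u)
E = I*√19 (E = √(-206 + 187) = √(-19) = I*√19 ≈ 4.3589*I)
E*((-10 + 3*(-7)) + p(-5)) = (I*√19)*((-10 + 3*(-7)) + (-25 - 5)) = (I*√19)*((-10 - 21) - 30) = (I*√19)*(-31 - 30) = (I*√19)*(-61) = -61*I*√19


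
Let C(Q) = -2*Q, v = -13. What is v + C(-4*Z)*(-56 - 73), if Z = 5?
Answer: -5173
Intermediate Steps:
v + C(-4*Z)*(-56 - 73) = -13 + (-(-8)*5)*(-56 - 73) = -13 - 2*(-20)*(-129) = -13 + 40*(-129) = -13 - 5160 = -5173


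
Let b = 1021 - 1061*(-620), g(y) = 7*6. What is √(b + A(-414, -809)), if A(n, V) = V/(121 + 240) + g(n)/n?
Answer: √1132359836349/1311 ≈ 811.69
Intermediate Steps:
g(y) = 42
b = 658841 (b = 1021 + 657820 = 658841)
A(n, V) = 42/n + V/361 (A(n, V) = V/(121 + 240) + 42/n = V/361 + 42/n = 42/n + V/361)
√(b + A(-414, -809)) = √(658841 + (42/(-414) + (1/361)*(-809))) = √(658841 + (42*(-1/414) - 809/361)) = √(658841 + (-7/69 - 809/361)) = √(658841 - 58348/24909) = √(16411012121/24909) = √1132359836349/1311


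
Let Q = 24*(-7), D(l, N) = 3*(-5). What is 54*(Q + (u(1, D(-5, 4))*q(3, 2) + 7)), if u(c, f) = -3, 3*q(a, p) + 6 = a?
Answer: -8532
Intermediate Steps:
D(l, N) = -15
q(a, p) = -2 + a/3
Q = -168
54*(Q + (u(1, D(-5, 4))*q(3, 2) + 7)) = 54*(-168 + (-3*(-2 + (⅓)*3) + 7)) = 54*(-168 + (-3*(-2 + 1) + 7)) = 54*(-168 + (-3*(-1) + 7)) = 54*(-168 + (3 + 7)) = 54*(-168 + 10) = 54*(-158) = -8532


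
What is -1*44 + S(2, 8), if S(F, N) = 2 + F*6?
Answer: -30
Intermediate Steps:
S(F, N) = 2 + 6*F
-1*44 + S(2, 8) = -1*44 + (2 + 6*2) = -44 + (2 + 12) = -44 + 14 = -30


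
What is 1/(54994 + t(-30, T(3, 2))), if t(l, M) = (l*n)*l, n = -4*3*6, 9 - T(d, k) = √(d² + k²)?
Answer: -1/9806 ≈ -0.00010198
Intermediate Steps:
T(d, k) = 9 - √(d² + k²)
n = -72 (n = -12*6 = -72)
t(l, M) = -72*l² (t(l, M) = (l*(-72))*l = (-72*l)*l = -72*l²)
1/(54994 + t(-30, T(3, 2))) = 1/(54994 - 72*(-30)²) = 1/(54994 - 72*900) = 1/(54994 - 64800) = 1/(-9806) = -1/9806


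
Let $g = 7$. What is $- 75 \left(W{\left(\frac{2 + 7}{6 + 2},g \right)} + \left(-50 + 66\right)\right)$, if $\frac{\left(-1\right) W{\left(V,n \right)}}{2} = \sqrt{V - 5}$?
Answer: $-1200 + \frac{75 i \sqrt{62}}{2} \approx -1200.0 + 295.28 i$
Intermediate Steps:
$W{\left(V,n \right)} = - 2 \sqrt{-5 + V}$ ($W{\left(V,n \right)} = - 2 \sqrt{V - 5} = - 2 \sqrt{-5 + V}$)
$- 75 \left(W{\left(\frac{2 + 7}{6 + 2},g \right)} + \left(-50 + 66\right)\right) = - 75 \left(- 2 \sqrt{-5 + \frac{2 + 7}{6 + 2}} + \left(-50 + 66\right)\right) = - 75 \left(- 2 \sqrt{-5 + \frac{9}{8}} + 16\right) = - 75 \left(- 2 \sqrt{- \frac{31}{8}} + 16\right) = - 75 \left(- 2 \frac{i \sqrt{62}}{4} + 16\right) = - 75 \left(- \frac{i \sqrt{62}}{2} + 16\right) = - 75 \left(16 - \frac{i \sqrt{62}}{2}\right) = -1200 + \frac{75 i \sqrt{62}}{2}$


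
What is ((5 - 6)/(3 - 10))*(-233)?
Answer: -233/7 ≈ -33.286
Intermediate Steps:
((5 - 6)/(3 - 10))*(-233) = -1/(-7)*(-233) = -1*(-⅐)*(-233) = (⅐)*(-233) = -233/7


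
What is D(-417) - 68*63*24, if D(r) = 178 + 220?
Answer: -102418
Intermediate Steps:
D(r) = 398
D(-417) - 68*63*24 = 398 - 68*63*24 = 398 - 4284*24 = 398 - 1*102816 = 398 - 102816 = -102418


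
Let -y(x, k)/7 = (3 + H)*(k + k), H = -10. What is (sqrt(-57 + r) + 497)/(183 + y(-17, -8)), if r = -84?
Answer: -497/601 - I*sqrt(141)/601 ≈ -0.82695 - 0.019758*I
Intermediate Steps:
y(x, k) = 98*k (y(x, k) = -7*(3 - 10)*(k + k) = -(-49)*2*k = -(-98)*k = 98*k)
(sqrt(-57 + r) + 497)/(183 + y(-17, -8)) = (sqrt(-57 - 84) + 497)/(183 + 98*(-8)) = (sqrt(-141) + 497)/(183 - 784) = (I*sqrt(141) + 497)/(-601) = (497 + I*sqrt(141))*(-1/601) = -497/601 - I*sqrt(141)/601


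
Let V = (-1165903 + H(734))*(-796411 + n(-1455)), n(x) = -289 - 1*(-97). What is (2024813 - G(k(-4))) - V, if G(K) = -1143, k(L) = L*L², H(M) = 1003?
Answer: -927960808744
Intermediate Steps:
n(x) = -192 (n(x) = -289 + 97 = -192)
k(L) = L³
V = 927962834700 (V = (-1165903 + 1003)*(-796411 - 192) = -1164900*(-796603) = 927962834700)
(2024813 - G(k(-4))) - V = (2024813 - 1*(-1143)) - 1*927962834700 = (2024813 + 1143) - 927962834700 = 2025956 - 927962834700 = -927960808744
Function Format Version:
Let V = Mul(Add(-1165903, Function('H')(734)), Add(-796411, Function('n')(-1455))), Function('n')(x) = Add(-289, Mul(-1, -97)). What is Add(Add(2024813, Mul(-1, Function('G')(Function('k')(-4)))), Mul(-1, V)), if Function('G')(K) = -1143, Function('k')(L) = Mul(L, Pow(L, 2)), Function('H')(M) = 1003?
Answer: -927960808744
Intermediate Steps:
Function('n')(x) = -192 (Function('n')(x) = Add(-289, 97) = -192)
Function('k')(L) = Pow(L, 3)
V = 927962834700 (V = Mul(Add(-1165903, 1003), Add(-796411, -192)) = Mul(-1164900, -796603) = 927962834700)
Add(Add(2024813, Mul(-1, Function('G')(Function('k')(-4)))), Mul(-1, V)) = Add(Add(2024813, Mul(-1, -1143)), Mul(-1, 927962834700)) = Add(Add(2024813, 1143), -927962834700) = Add(2025956, -927962834700) = -927960808744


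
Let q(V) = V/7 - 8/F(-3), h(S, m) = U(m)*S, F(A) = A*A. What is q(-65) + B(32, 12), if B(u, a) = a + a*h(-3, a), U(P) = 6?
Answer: -13493/63 ≈ -214.17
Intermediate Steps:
F(A) = A**2
h(S, m) = 6*S
B(u, a) = -17*a (B(u, a) = a + a*(6*(-3)) = a + a*(-18) = a - 18*a = -17*a)
q(V) = -8/9 + V/7 (q(V) = V/7 - 8/((-3)**2) = V*(1/7) - 8/9 = V/7 - 8*1/9 = V/7 - 8/9 = -8/9 + V/7)
q(-65) + B(32, 12) = (-8/9 + (1/7)*(-65)) - 17*12 = (-8/9 - 65/7) - 204 = -641/63 - 204 = -13493/63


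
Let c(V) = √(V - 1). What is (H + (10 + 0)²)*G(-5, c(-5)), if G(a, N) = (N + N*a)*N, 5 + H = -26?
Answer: 1656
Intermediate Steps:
H = -31 (H = -5 - 26 = -31)
c(V) = √(-1 + V)
G(a, N) = N*(N + N*a)
(H + (10 + 0)²)*G(-5, c(-5)) = (-31 + (10 + 0)²)*((√(-1 - 5))²*(1 - 5)) = (-31 + 10²)*((√(-6))²*(-4)) = (-31 + 100)*((I*√6)²*(-4)) = 69*(-6*(-4)) = 69*24 = 1656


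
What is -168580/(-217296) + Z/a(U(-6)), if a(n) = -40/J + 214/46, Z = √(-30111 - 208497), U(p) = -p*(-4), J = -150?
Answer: 42145/54324 + 4140*I*√1657/1697 ≈ 0.77581 + 99.307*I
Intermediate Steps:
U(p) = 4*p
Z = 12*I*√1657 (Z = √(-238608) = 12*I*√1657 ≈ 488.48*I)
a(n) = 1697/345 (a(n) = -40/(-150) + 214/46 = -40*(-1/150) + 214*(1/46) = 4/15 + 107/23 = 1697/345)
-168580/(-217296) + Z/a(U(-6)) = -168580/(-217296) + (12*I*√1657)/(1697/345) = -168580*(-1/217296) + (12*I*√1657)*(345/1697) = 42145/54324 + 4140*I*√1657/1697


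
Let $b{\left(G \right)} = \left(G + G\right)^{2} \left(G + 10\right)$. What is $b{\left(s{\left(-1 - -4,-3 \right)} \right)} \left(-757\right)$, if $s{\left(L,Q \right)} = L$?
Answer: $-354276$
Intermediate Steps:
$b{\left(G \right)} = 4 G^{2} \left(10 + G\right)$ ($b{\left(G \right)} = \left(2 G\right)^{2} \left(10 + G\right) = 4 G^{2} \left(10 + G\right)$)
$b{\left(s{\left(-1 - -4,-3 \right)} \right)} \left(-757\right) = 4 \left(-1 - -4\right)^{2} \left(10 - -3\right) \left(-757\right) = 4 \left(-1 + 4\right)^{2} \left(10 + \left(-1 + 4\right)\right) \left(-757\right) = 4 \cdot 3^{2} \left(10 + 3\right) \left(-757\right) = 4 \cdot 9 \cdot 13 \left(-757\right) = 468 \left(-757\right) = -354276$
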